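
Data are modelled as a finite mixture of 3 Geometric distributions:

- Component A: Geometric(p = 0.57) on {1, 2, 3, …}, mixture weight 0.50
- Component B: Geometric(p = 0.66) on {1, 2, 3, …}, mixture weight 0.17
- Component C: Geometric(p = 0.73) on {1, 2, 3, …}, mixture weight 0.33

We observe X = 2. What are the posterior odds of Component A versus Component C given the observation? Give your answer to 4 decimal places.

1.8841

Posterior odds = (w_i f_i(x)) / (w_j f_j(x)); the normalising sum cancels.
Geometric probabilities:
  p_A = 0.2451
  p_B = 0.2244
  p_C = 0.1971
Posterior odds = (w_A·p_A) / (w_C·p_C) = (0.50·0.2451) / (0.33·0.1971) = 0.12255 / 0.065043 ≈ 1.8841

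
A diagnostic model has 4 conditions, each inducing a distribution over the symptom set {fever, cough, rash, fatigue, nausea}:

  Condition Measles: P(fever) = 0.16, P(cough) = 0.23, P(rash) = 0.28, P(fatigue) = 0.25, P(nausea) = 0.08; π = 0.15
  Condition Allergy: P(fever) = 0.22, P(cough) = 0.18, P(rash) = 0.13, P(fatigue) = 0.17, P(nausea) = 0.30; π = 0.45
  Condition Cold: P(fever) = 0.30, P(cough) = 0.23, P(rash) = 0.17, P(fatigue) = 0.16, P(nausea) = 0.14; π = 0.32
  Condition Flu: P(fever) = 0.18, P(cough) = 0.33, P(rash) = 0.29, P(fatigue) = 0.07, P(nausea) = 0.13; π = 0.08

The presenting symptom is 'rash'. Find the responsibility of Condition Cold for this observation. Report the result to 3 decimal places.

0.305

Apply Bayes' rule: the posterior for each component is proportional to its prior times its likelihood at x.
Evaluate each component's likelihood at the observed value:
  f_Measles = P(rash | comp) = 0.28
  f_Allergy = P(rash | comp) = 0.13
  f_Cold = P(rash | comp) = 0.17
  f_Flu = P(rash | comp) = 0.29
Prior × likelihood for each component:
  P(Z=Measles)·f_Measles = 0.15 × 0.28 = 0.042
  P(Z=Allergy)·f_Allergy = 0.45 × 0.13 = 0.0585
  P(Z=Cold)·f_Cold = 0.32 × 0.17 = 0.0544
  P(Z=Flu)·f_Flu = 0.08 × 0.29 = 0.0232
Sum: 0.042 + 0.0585 + 0.0544 + 0.0232 = 0.1781
P(Condition Cold | the observation) ≈ 0.305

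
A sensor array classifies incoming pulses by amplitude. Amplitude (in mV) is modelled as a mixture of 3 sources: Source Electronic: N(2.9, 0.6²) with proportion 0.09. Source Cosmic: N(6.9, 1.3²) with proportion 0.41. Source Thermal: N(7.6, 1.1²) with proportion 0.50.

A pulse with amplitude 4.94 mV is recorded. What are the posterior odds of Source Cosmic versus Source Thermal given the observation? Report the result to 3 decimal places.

Only the two components matter; the odds are (w_i f_i(x)) / (w_j f_j(x)).
Normal densities:
  f_Electronic = (1/(0.6·√(2π)))·exp(−(4.94−2.9)²/(2·0.6²)) = 0.664904·exp(-5.78000) = 0.0020537
  f_Cosmic = (1/(1.3·√(2π)))·exp(−(4.94−6.9)²/(2·1.3²)) = 0.306879·exp(-1.13657) = 0.098483
  f_Thermal = (1/(1.1·√(2π)))·exp(−(4.94−7.6)²/(2·1.1²)) = 0.362675·exp(-2.92380) = 0.0194862
Posterior odds = (w_Cosmic·f_Cosmic) / (w_Thermal·f_Thermal) = (0.41·0.098483) / (0.50·0.0194862) = 0.040378 / 0.00974308 ≈ 4.144

4.144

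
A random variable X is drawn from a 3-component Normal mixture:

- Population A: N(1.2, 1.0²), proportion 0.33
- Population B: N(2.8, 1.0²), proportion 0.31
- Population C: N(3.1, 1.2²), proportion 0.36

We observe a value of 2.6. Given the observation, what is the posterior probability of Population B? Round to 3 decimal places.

Posterior ∝ prior × likelihood, so P(k | x) ∝ π_k f_k(x); normalise over all components.
Evaluate each component's likelihood at the observed value:
  p_A = (1/(1.0·√(2π)))·exp(−(2.6−1.2)²/(2·1.0²)) = 0.398942·exp(-0.98000) = 0.149727
  p_B = (1/(1.0·√(2π)))·exp(−(2.6−2.8)²/(2·1.0²)) = 0.398942·exp(-0.02000) = 0.391043
  p_C = (1/(1.2·√(2π)))·exp(−(2.6−3.1)²/(2·1.2²)) = 0.332452·exp(-0.08681) = 0.30481
Multiply by the mixture weights:
  π_A·p_A = 0.33 × 0.149727 = 0.0494101
  π_B·p_B = 0.31 × 0.391043 = 0.121223
  π_C·p_C = 0.36 × 0.30481 = 0.109732
Marginal: 0.0494101 + 0.121223 + 0.109732 = 0.280365
Responsibility of Population B: 0.121223 / 0.280365 ≈ 0.432

0.432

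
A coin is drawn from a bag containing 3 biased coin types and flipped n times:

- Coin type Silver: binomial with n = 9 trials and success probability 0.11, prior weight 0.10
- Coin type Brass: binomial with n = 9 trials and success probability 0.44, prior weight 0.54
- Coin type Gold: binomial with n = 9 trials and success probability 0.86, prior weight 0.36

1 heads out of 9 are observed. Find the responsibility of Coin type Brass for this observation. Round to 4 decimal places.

Posterior ∝ prior × likelihood, so P(k | x) ∝ w_k f_k(x); normalise over all components.
Evaluate each component's likelihood at the observed value:
  f_Silver = C(9,1)·0.11^1·0.89^8 = 9·0.11·0.393659 = 0.389722
  f_Brass = C(9,1)·0.44^1·0.56^8 = 9·0.44·0.00967173 = 0.0383001
  f_Gold = C(9,1)·0.86^1·0.14^8 = 9·0.86·1.47579e-07 = 1.14226e-06
Unnormalised posteriors:
  w_Silver·f_Silver = 0.10 × 0.389722 = 0.0389722
  w_Brass·f_Brass = 0.54 × 0.0383001 = 0.020682
  w_Gold·f_Gold = 0.36 × 1.14226e-06 = 4.11214e-07
Sum: 0.0389722 + 0.020682 + 4.11214e-07 = 0.0596547
P(Coin type Brass | data) ≈ 0.3467

0.3467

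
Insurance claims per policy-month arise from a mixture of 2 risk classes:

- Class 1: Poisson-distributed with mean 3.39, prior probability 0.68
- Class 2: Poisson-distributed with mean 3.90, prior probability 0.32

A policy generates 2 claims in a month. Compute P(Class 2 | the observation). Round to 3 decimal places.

The responsibility of component k is w_k f_k(x) divided by Σ_j w_j f_j(x).
Poisson probabilities:
  f_1 = e^(−3.39)·3.39^2/2! = 0.193692
  f_2 = e^(−3.90)·3.90^2/2! = 0.15394
Unnormalised posteriors:
  w_1·f_1 = 0.68 × 0.193692 = 0.13171
  w_2·f_2 = 0.32 × 0.15394 = 0.0492607
Evidence: 0.13171 + 0.0492607 = 0.180971
So the posterior for Class 2 is 0.0492607 / 0.180971 ≈ 0.272.

0.272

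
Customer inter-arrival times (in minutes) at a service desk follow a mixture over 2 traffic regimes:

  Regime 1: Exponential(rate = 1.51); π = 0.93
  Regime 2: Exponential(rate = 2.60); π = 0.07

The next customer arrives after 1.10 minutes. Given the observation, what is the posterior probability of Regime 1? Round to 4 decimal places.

0.9624

Apply Bayes' rule: the posterior for each component is proportional to its prior times its likelihood at x.
Evaluate each component's likelihood at the observed value:
  p_1 = 1.51·e^(−1.51·1.10) = 1.51·e^(−1.6610) = 0.286823
  p_2 = 2.60·e^(−2.60·1.10) = 2.60·e^(−2.8600) = 0.148899
Multiply by the mixture weights:
  w_1·p_1 = 0.93 × 0.286823 = 0.266745
  w_2·p_2 = 0.07 × 0.148899 = 0.0104229
Marginal: 0.266745 + 0.0104229 = 0.277168
P(Regime 1 | data) = 0.266745 / 0.277168 ≈ 0.9624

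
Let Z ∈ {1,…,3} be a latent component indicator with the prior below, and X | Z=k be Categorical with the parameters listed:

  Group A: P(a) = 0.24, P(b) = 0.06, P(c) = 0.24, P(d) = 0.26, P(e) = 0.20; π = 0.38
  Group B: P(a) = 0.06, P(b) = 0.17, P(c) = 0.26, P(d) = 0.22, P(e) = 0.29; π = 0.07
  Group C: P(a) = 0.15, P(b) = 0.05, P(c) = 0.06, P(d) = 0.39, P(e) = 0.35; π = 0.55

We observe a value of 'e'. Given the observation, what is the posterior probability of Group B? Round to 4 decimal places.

Posterior ∝ prior × likelihood, so P(k | x) ∝ w_k f_k(x); normalise over all components.
Evaluate each component's likelihood at the observed value:
  L_A = P(e | comp) = 0.20
  L_B = P(e | comp) = 0.29
  L_C = P(e | comp) = 0.35
Prior × likelihood for each component:
  w_A·L_A = 0.38 × 0.2 = 0.076
  w_B·L_B = 0.07 × 0.29 = 0.0203
  w_C·L_C = 0.55 × 0.35 = 0.1925
Marginal: 0.076 + 0.0203 + 0.1925 = 0.2888
So the posterior for Group B is 0.0203 / 0.2888 ≈ 0.0703.

0.0703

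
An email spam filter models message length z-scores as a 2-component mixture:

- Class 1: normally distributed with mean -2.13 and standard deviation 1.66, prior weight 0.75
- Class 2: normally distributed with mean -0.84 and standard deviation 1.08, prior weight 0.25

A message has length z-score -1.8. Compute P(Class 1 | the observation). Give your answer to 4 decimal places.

0.7396

The responsibility of component k is π_k f_k(x) divided by Σ_j π_j f_j(x).
Normal densities:
  f_1 = (1/(1.66·√(2π)))·exp(−(-1.8−-2.13)²/(2·1.66²)) = 0.240327·exp(-0.01976) = 0.235624
  f_2 = (1/(1.08·√(2π)))·exp(−(-1.8−-0.84)²/(2·1.08²)) = 0.369391·exp(-0.39506) = 0.248836
Multiply by the mixture weights:
  π_1·f_1 = 0.75 × 0.235624 = 0.176718
  π_2·f_2 = 0.25 × 0.248836 = 0.062209
Sum: 0.176718 + 0.062209 = 0.238927
Responsibility of Class 1: 0.176718 / 0.238927 ≈ 0.7396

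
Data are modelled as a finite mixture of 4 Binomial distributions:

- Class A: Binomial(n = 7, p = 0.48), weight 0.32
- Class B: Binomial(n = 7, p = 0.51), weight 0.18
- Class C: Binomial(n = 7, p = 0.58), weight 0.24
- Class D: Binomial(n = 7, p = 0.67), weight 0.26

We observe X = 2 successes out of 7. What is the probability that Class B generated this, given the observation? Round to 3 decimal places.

0.235

The responsibility of component k is w_k f_k(x) divided by Σ_j w_j f_j(x).
Evaluate each component's likelihood at the observed value:
  p_A = 0.183958
  p_B = 0.154291
  p_C = 0.0923255
  p_D = 0.0368925
Unnormalised posteriors:
  w_A·p_A = 0.32 × 0.183958 = 0.0588665
  w_B·p_B = 0.18 × 0.154291 = 0.0277723
  w_C·p_C = 0.24 × 0.0923255 = 0.0221581
  w_D·p_D = 0.26 × 0.0368925 = 0.00959206
Denominator: 0.0588665 + 0.0277723 + 0.0221581 + 0.00959206 = 0.118389
Responsibility of Class B: 0.0277723 / 0.118389 ≈ 0.235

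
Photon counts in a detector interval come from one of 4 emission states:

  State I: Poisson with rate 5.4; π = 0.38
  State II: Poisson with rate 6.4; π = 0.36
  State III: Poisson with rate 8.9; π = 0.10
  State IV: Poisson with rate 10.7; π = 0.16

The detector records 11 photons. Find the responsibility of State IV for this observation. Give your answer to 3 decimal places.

By Bayes' theorem, P(k | x) = π_k f_k(x) / Σ_j π_j f_j(x).
Evaluate each component's likelihood at the observed value:
  p_I = e^(−5.4)·5.4^11/11! = 0.0128821
  p_II = e^(−6.4)·6.4^11/11! = 0.0307142
  p_III = e^(−8.9)·8.9^11/11! = 0.094823
  p_IV = e^(−10.7)·10.7^11/11! = 0.118882
Weight by the priors:
  π_I·p_I = 0.38 × 0.0128821 = 0.00489518
  π_II·p_II = 0.36 × 0.0307142 = 0.0110571
  π_III·p_III = 0.10 × 0.094823 = 0.0094823
  π_IV·p_IV = 0.16 × 0.118882 = 0.0190211
Marginal: 0.00489518 + 0.0110571 + 0.0094823 + 0.0190211 = 0.0444557
P(State IV | data) ≈ 0.428

0.428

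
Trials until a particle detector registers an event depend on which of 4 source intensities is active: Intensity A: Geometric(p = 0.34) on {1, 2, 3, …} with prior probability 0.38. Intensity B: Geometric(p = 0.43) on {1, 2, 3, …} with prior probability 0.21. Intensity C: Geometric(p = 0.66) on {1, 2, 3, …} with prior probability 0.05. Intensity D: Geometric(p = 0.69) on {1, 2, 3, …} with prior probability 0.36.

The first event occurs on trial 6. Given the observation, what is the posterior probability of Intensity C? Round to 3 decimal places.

By Bayes' theorem, P(k | x) = w_k f_k(x) / Σ_j w_j f_j(x).
Component likelihoods at x = 6:
  L_A = 0.34·(1−0.34)^5 = 0.34·0.125233 = 0.0425793
  L_B = 0.43·(1−0.43)^5 = 0.43·0.0601692 = 0.0258728
  L_C = 0.66·(1−0.66)^5 = 0.66·0.00454354 = 0.00299874
  L_D = 0.69·(1−0.69)^5 = 0.69·0.00286292 = 0.00197541
Weight by the priors:
  w_A·L_A = 0.38 × 0.0425793 = 0.0161801
  w_B·L_B = 0.21 × 0.0258728 = 0.00543328
  w_C·L_C = 0.05 × 0.00299874 = 0.000149937
  w_D·L_D = 0.36 × 0.00197541 = 0.000711148
Evidence: 0.0161801 + 0.00543328 + 0.000149937 + 0.000711148 = 0.0224745
P(Intensity C | data) ≈ 0.007

0.007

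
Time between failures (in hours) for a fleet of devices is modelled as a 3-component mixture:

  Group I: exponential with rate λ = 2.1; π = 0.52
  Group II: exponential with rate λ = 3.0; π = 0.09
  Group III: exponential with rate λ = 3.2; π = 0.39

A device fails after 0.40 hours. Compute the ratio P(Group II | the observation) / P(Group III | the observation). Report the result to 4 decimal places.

The posterior odds equal the prior odds times the likelihood ratio: (P(Z=i)/P(Z=j))·(f_i(x)/f_j(x)).
Exponential densities:
  p_I = 2.1·e^(−2.1·0.40) = 2.1·e^(−0.8400) = 0.906592
  p_II = 3.0·e^(−3.0·0.40) = 3.0·e^(−1.2000) = 0.903583
  p_III = 3.2·e^(−3.2·0.40) = 3.2·e^(−1.2800) = 0.889719
0.0813224 / 0.346991 ≈ 0.2344

0.2344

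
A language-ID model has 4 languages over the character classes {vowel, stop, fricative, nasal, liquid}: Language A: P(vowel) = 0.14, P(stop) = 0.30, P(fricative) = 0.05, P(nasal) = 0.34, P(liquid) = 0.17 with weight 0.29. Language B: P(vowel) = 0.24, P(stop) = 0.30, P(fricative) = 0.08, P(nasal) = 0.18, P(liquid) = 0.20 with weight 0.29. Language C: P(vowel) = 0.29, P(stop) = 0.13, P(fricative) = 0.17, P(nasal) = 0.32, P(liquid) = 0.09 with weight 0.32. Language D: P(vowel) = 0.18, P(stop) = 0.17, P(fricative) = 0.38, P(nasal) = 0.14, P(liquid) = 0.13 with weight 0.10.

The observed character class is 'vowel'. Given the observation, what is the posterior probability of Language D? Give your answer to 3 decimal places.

0.081

Apply Bayes' rule: the posterior for each component is proportional to its prior times its likelihood at x.
Categorical probabilities:
  f_A = P(vowel | comp) = 0.14
  f_B = P(vowel | comp) = 0.24
  f_C = P(vowel | comp) = 0.29
  f_D = P(vowel | comp) = 0.18
Prior × likelihood for each component:
  π_A·f_A = 0.29 × 0.14 = 0.0406
  π_B·f_B = 0.29 × 0.24 = 0.0696
  π_C·f_C = 0.32 × 0.29 = 0.0928
  π_D·f_D = 0.10 × 0.18 = 0.018
Marginal: 0.0406 + 0.0696 + 0.0928 + 0.018 = 0.221
So the posterior for Language D is 0.018 / 0.221 ≈ 0.081.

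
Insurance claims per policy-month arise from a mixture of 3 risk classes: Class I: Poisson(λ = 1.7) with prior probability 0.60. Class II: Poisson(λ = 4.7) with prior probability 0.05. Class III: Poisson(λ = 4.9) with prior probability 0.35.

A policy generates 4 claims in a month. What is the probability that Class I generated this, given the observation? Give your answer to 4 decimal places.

0.3468

Apply Bayes' rule: the posterior for each component is proportional to its prior times its likelihood at x.
Evaluate each component's likelihood at the observed value:
  L_I = e^(−1.7)·1.7^4/4! = 0.0635746
  L_II = e^(−4.7)·4.7^4/4! = 0.184925
  L_III = e^(−4.9)·4.9^4/4! = 0.178867
Unnormalised posteriors:
  π_I·L_I = 0.60 × 0.0635746 = 0.0381448
  π_II·L_II = 0.05 × 0.184925 = 0.00924626
  π_III·L_III = 0.35 × 0.178867 = 0.0626034
Denominator: 0.0381448 + 0.00924626 + 0.0626034 = 0.109994
Responsibility of Class I: 0.0381448 / 0.109994 ≈ 0.3468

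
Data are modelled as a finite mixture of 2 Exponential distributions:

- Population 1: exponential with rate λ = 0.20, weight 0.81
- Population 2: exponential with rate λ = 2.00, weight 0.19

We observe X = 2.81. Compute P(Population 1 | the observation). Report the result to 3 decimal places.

0.985

Posterior ∝ prior × likelihood, so P(k | x) ∝ π_k f_k(x); normalise over all components.
Component likelihoods at x = 2.81:
  p_1 = 0.20·e^(−0.20·2.81) = 0.20·e^(−0.5620) = 0.114014
  p_2 = 2.00·e^(−2.00·2.81) = 2.00·e^(−5.6200) = 0.00724928
Multiply by the mixture weights:
  π_1·p_1 = 0.81 × 0.114014 = 0.092351
  π_2·p_2 = 0.19 × 0.00724928 = 0.00137736
Denominator: 0.092351 + 0.00137736 = 0.0937283
P(Population 1 | x) = 0.092351 / 0.0937283 ≈ 0.985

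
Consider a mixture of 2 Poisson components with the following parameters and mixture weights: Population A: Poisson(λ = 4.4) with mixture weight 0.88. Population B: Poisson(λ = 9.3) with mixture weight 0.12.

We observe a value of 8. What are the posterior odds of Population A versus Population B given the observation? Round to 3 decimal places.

2.472

Posterior odds = (π_i f_i(x)) / (π_j f_j(x)); the normalising sum cancels.
Poisson probabilities:
  L_A = e^(−4.4)·4.4^8/8! = 0.0427765
  L_B = e^(−9.3)·9.3^8/8! = 0.126883
Posterior odds = (π_A·L_A) / (π_B·L_B) = (0.88·0.0427765) / (0.12·0.126883) = 0.0376433 / 0.015226 ≈ 2.472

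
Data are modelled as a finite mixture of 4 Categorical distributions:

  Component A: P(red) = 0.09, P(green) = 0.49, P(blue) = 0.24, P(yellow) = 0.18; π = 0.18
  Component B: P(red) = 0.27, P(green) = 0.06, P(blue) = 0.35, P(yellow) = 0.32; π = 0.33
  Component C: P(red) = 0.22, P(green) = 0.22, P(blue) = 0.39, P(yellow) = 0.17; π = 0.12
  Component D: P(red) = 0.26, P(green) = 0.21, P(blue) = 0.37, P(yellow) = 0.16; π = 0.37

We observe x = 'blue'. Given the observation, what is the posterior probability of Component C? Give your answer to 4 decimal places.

0.1367

Apply Bayes' rule: the posterior for each component is proportional to its prior times its likelihood at x.
Component likelihoods at x = 'blue':
  L_A = P(blue | comp) = 0.24
  L_B = P(blue | comp) = 0.35
  L_C = P(blue | comp) = 0.39
  L_D = P(blue | comp) = 0.37
Unnormalised posteriors:
  P(Z=A)·L_A = 0.18 × 0.24 = 0.0432
  P(Z=B)·L_B = 0.33 × 0.35 = 0.1155
  P(Z=C)·L_C = 0.12 × 0.39 = 0.0468
  P(Z=D)·L_D = 0.37 × 0.37 = 0.1369
Denominator: 0.0432 + 0.1155 + 0.0468 + 0.1369 = 0.3424
Responsibility of Component C: 0.0468 / 0.3424 ≈ 0.1367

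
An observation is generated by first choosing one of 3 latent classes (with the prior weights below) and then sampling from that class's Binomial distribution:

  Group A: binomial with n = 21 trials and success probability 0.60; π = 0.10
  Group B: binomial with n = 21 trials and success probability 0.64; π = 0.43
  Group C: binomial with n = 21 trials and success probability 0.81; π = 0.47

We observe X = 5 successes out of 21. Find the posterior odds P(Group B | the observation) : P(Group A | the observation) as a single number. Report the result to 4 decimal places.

1.1003

Only the two components matter; the odds are (w_i f_i(x)) / (w_j f_j(x)).
Component likelihoods at x = 5 successes out of 21:
  L_A = C(21,5)·0.60^5·0.40^16 = 20349·0.07776·4.29497e-07 = 0.000679609
  L_B = C(21,5)·0.64^5·0.36^16 = 20349·0.107374·7.95866e-08 = 0.000173893
  L_C = C(21,5)·0.81^5·0.19^16 = 20349·0.348678·2.88441e-12 = 2.04657e-08
7.47741e-05 / 6.79609e-05 ≈ 1.1003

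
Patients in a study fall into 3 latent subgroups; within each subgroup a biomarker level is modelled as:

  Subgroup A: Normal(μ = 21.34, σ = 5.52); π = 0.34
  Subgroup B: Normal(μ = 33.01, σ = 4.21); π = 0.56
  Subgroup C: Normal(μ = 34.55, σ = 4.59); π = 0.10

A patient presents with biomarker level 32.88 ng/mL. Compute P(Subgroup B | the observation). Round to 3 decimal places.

Apply Bayes' rule: the posterior for each component is proportional to its prior times its likelihood at x.
Evaluate each component's likelihood at the observed value:
  f_A = 0.00812688
  f_B = 0.0947155
  f_C = 0.081349
Unnormalised posteriors:
  w_A·f_A = 0.34 × 0.00812688 = 0.00276314
  w_B·f_B = 0.56 × 0.0947155 = 0.0530407
  w_C·f_C = 0.10 × 0.081349 = 0.0081349
Denominator: 0.00276314 + 0.0530407 + 0.0081349 = 0.0639387
P(Subgroup B | 32.88 ng/mL) ≈ 0.830

0.830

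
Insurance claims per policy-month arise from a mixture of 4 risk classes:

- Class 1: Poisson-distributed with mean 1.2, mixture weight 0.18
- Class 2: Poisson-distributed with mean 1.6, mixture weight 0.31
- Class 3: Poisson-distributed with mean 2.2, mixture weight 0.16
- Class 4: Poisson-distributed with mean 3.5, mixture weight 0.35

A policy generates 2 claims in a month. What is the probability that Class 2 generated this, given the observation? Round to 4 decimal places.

P(component k | x) = π_k·f_k(x) / marginal(x), where marginal(x) = Σ_j π_j·f_j(x).
Poisson probabilities:
  p_1 = 0.21686
  p_2 = 0.258428
  p_3 = 0.268144
  p_4 = 0.184959
Weight by the priors:
  π_1·p_1 = 0.18 × 0.21686 = 0.0390348
  π_2·p_2 = 0.31 × 0.258428 = 0.0801125
  π_3·p_3 = 0.16 × 0.268144 = 0.042903
  π_4·p_4 = 0.35 × 0.184959 = 0.0647356
Evidence: 0.0390348 + 0.0801125 + 0.042903 + 0.0647356 = 0.226786
So the posterior for Class 2 is 0.0801125 / 0.226786 ≈ 0.3533.

0.3533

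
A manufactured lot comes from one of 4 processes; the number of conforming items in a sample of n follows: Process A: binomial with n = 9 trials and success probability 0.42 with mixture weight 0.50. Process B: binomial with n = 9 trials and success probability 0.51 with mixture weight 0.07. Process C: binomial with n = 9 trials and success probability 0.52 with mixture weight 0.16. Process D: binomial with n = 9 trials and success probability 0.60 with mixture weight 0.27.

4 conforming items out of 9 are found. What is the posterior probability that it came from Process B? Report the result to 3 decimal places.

By Bayes' theorem, P(k | x) = π_k f_k(x) / Σ_j π_j f_j(x).
Component likelihoods at x = 4 conforming items out of 9:
  p_A = 0.25734
  p_B = 0.240786
  p_C = 0.234742
  p_D = 0.167215
Prior × likelihood for each component:
  π_A·p_A = 0.50 × 0.25734 = 0.12867
  π_B·p_B = 0.07 × 0.240786 = 0.016855
  π_C·p_C = 0.16 × 0.234742 = 0.0375587
  π_D·p_D = 0.27 × 0.167215 = 0.0451481
Normaliser: 0.12867 + 0.016855 + 0.0375587 + 0.0451481 = 0.228232
P(Process B | data) ≈ 0.074

0.074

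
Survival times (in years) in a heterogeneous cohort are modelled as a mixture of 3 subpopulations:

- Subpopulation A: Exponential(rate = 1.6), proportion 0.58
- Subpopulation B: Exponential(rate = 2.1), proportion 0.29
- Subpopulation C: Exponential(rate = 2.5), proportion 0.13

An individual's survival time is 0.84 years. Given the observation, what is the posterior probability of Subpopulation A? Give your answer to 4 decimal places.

By Bayes' theorem, P(k | x) = P(Z=k) f_k(x) / Σ_j P(Z=j) f_j(x).
Exponential densities:
  p_A = 0.417281
  p_B = 0.359852
  p_C = 0.306141
Weight by the priors:
  P(Z=A)·p_A = 0.58 × 0.417281 = 0.242023
  P(Z=B)·p_B = 0.29 × 0.359852 = 0.104357
  P(Z=C)·p_C = 0.13 × 0.306141 = 0.0397983
Denominator: 0.242023 + 0.104357 + 0.0397983 = 0.386178
P(Subpopulation A | the observation) = 0.242023 / 0.386178 ≈ 0.6267

0.6267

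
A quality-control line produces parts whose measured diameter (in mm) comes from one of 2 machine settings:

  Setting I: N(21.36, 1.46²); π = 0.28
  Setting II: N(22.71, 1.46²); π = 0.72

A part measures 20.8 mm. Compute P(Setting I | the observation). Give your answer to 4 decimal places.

Apply Bayes' rule: the posterior for each component is proportional to its prior times its likelihood at x.
Normal densities:
  L_I = 0.25387
  L_II = 0.116124
Weight by the priors:
  π_I·L_I = 0.28 × 0.25387 = 0.0710835
  π_II·L_II = 0.72 × 0.116124 = 0.0836095
Sum: 0.0710835 + 0.0836095 = 0.154693
Responsibility of Setting I: 0.0710835 / 0.154693 ≈ 0.4595

0.4595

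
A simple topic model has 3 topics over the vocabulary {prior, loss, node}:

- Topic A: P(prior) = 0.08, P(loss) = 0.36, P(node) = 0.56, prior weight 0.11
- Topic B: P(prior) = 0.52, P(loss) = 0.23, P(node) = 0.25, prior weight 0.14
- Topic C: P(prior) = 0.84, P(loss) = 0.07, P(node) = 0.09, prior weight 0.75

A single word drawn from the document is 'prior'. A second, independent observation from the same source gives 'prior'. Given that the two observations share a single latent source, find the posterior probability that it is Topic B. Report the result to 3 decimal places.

0.067

The responsibility of component k is P(Z=k) f_k(x) divided by Σ_j P(Z=j) f_j(x).
Since both observations come from the same component, the likelihood for component k is f_k(x₁)·f_k(x₂).
  p_A = [0.08] × [0.08] = 0.0064
  p_B = [0.52] × [0.52] = 0.2704
  p_C = [0.84] × [0.84] = 0.7056
Unnormalised posteriors:
  P(Z=A)·p_A = 0.11 × 0.0064 = 0.000704
  P(Z=B)·p_B = 0.14 × 0.2704 = 0.037856
  P(Z=C)·p_C = 0.75 × 0.7056 = 0.5292
Evidence: 0.000704 + 0.037856 + 0.5292 = 0.56776
So the posterior for Topic B is 0.037856 / 0.56776 ≈ 0.067.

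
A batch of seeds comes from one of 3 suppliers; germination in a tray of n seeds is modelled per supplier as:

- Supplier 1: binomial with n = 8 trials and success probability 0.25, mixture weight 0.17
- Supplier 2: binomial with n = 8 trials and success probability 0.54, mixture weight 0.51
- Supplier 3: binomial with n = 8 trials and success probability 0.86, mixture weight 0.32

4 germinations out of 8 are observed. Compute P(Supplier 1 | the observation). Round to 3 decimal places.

Apply Bayes' rule: the posterior for each component is proportional to its prior times its likelihood at x.
Binomial probabilities:
  f_1 = C(8,4)·0.25^4·0.75^4 = 70·0.00390625·0.316406 = 0.0865173
  f_2 = C(8,4)·0.54^4·0.46^4 = 70·0.0850306·0.0447746 = 0.266504
  f_3 = C(8,4)·0.86^4·0.14^4 = 70·0.547008·0.00038416 = 0.0147097
Prior × likelihood for each component:
  P(Z=1)·f_1 = 0.17 × 0.0865173 = 0.0147079
  P(Z=2)·f_2 = 0.51 × 0.266504 = 0.135917
  P(Z=3)·f_3 = 0.32 × 0.0147097 = 0.00470711
Denominator: 0.0147079 + 0.135917 + 0.00470711 = 0.155332
P(Supplier 1 | x) = 0.0147079 / 0.155332 ≈ 0.095

0.095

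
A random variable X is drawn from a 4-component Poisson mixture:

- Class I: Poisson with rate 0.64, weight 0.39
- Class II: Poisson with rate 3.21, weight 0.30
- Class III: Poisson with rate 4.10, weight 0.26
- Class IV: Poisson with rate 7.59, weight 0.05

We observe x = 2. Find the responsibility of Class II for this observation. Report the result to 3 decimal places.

0.441

The responsibility of component k is π_k f_k(x) divided by Σ_j π_j f_j(x).
Poisson probabilities:
  f_I = e^(−0.64)·0.64^2/2! = 0.107989
  f_II = e^(−3.21)·3.21^2/2! = 0.207919
  f_III = e^(−4.10)·4.10^2/2! = 0.139293
  f_IV = e^(−7.59)·7.59^2/2! = 0.0145599
Multiply by the mixture weights:
  π_I·f_I = 0.39 × 0.107989 = 0.0421159
  π_II·f_II = 0.30 × 0.207919 = 0.0623758
  π_III·f_III = 0.26 × 0.139293 = 0.0362163
  π_IV·f_IV = 0.05 × 0.0145599 = 0.000727995
Denominator: 0.0421159 + 0.0623758 + 0.0362163 + 0.000727995 = 0.141436
P(Class II | data) ≈ 0.441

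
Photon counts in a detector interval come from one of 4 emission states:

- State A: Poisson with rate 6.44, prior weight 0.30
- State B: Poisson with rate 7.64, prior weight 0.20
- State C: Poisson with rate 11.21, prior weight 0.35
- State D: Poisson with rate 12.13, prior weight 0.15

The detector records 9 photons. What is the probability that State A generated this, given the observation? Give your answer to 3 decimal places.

Posterior ∝ prior × likelihood, so P(k | x) ∝ π_k f_k(x); normalise over all components.
Evaluate each component's likelihood at the observed value:
  f_A = e^(−6.44)·6.44^9/9! = 0.0838211
  f_B = e^(−7.64)·7.64^9/9! = 0.117508
  f_C = e^(−11.21)·11.21^9/9! = 0.104291
  f_D = e^(−12.13)·12.13^9/9! = 0.0845263
Prior × likelihood for each component:
  π_A·f_A = 0.30 × 0.0838211 = 0.0251463
  π_B·f_B = 0.20 × 0.117508 = 0.0235016
  π_C·f_C = 0.35 × 0.104291 = 0.0365018
  π_D·f_D = 0.15 × 0.0845263 = 0.012679
Sum: 0.0251463 + 0.0235016 + 0.0365018 + 0.012679 = 0.0978287
So the posterior for State A is 0.0251463 / 0.0978287 ≈ 0.257.

0.257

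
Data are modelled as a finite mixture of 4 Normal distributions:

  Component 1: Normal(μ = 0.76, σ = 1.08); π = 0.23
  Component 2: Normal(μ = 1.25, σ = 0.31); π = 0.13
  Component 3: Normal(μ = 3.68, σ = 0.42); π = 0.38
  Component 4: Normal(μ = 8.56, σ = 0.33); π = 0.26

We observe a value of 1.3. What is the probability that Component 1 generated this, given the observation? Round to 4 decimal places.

0.3123

By Bayes' theorem, P(k | x) = P(Z=k) f_k(x) / Σ_j P(Z=j) f_j(x).
Component likelihoods at x = 1.3:
  f_1 = 0.325986
  f_2 = 1.27028
  f_3 = 1.01116e-07
  f_4 = 9.61904e-106
Unnormalised posteriors:
  P(Z=1)·f_1 = 0.23 × 0.325986 = 0.0749769
  P(Z=2)·f_2 = 0.13 × 1.27028 = 0.165136
  P(Z=3)·f_3 = 0.38 × 1.01116e-07 = 3.84242e-08
  P(Z=4)·f_4 = 0.26 × 9.61904e-106 = 2.50095e-106
Marginal: 0.0749769 + 0.165136 + 3.84242e-08 + 2.50095e-106 = 0.240113
P(Component 1 | x) = 0.0749769 / 0.240113 ≈ 0.3123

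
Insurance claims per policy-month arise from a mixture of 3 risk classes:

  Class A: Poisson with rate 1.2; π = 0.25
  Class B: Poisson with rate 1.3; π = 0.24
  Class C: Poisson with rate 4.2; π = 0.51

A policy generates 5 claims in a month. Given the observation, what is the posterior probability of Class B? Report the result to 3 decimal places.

0.023

Apply Bayes' rule: the posterior for each component is proportional to its prior times its likelihood at x.
Component likelihoods at x = 5 claims:
  p_A = e^(−1.2)·1.2^5/5! = 0.00624556
  p_B = e^(−1.3)·1.3^5/5! = 0.00843243
  p_C = e^(−4.2)·4.2^5/5! = 0.163316
Prior × likelihood for each component:
  π_A·p_A = 0.25 × 0.00624556 = 0.00156139
  π_B·p_B = 0.24 × 0.00843243 = 0.00202378
  π_C·p_C = 0.51 × 0.163316 = 0.0832911
Sum: 0.00156139 + 0.00202378 + 0.0832911 = 0.0868763
So the posterior for Class B is 0.00202378 / 0.0868763 ≈ 0.023.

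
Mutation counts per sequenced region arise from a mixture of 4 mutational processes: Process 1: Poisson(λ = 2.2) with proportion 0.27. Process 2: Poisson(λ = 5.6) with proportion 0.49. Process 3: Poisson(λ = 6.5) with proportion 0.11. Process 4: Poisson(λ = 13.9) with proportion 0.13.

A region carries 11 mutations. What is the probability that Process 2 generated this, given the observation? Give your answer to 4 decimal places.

Apply Bayes' rule: the posterior for each component is proportional to its prior times its likelihood at x.
Poisson probabilities:
  f_1 = e^(−2.2)·2.2^11/11! = 1.62198e-05
  f_2 = e^(−5.6)·5.6^11/11! = 0.0157349
  f_3 = e^(−6.5)·6.5^11/11! = 0.0329592
  f_4 = e^(−13.9)·13.9^11/11! = 0.0861616
Weight by the priors:
  π_1·f_1 = 0.27 × 1.62198e-05 = 4.37935e-06
  π_2·f_2 = 0.49 × 0.0157349 = 0.00771009
  π_3·f_3 = 0.11 × 0.0329592 = 0.00362552
  π_4·f_4 = 0.13 × 0.0861616 = 0.011201
Marginal: 4.37935e-06 + 0.00771009 + 0.00362552 + 0.011201 = 0.022541
P(Process 2 | the observation) ≈ 0.3420

0.3420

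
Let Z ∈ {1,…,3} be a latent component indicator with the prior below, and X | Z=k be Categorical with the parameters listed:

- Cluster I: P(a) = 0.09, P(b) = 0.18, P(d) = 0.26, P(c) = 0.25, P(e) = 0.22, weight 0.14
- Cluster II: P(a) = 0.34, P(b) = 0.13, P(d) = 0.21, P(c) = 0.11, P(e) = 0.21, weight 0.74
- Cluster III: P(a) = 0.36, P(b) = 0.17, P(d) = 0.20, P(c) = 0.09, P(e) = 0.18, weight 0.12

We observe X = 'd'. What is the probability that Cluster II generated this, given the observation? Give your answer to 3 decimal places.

By Bayes' theorem, P(k | x) = π_k f_k(x) / Σ_j π_j f_j(x).
Component likelihoods at x = 'd':
  L_I = 0.26
  L_II = 0.21
  L_III = 0.2
Prior × likelihood for each component:
  π_I·L_I = 0.14 × 0.26 = 0.0364
  π_II·L_II = 0.74 × 0.21 = 0.1554
  π_III·L_III = 0.12 × 0.2 = 0.024
Marginal: 0.0364 + 0.1554 + 0.024 = 0.2158
Responsibility of Cluster II: 0.1554 / 0.2158 ≈ 0.720

0.720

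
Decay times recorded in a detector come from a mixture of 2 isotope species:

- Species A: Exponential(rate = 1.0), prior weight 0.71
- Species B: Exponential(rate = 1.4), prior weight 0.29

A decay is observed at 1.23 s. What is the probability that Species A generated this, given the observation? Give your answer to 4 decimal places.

The responsibility of component k is π_k f_k(x) divided by Σ_j π_j f_j(x).
Exponential densities:
  L_A = 1.0·e^(−1.0·1.23) = 1.0·e^(−1.2300) = 0.292293
  L_B = 1.4·e^(−1.4·1.23) = 1.4·e^(−1.7220) = 0.250192
Prior × likelihood for each component:
  π_A·L_A = 0.71 × 0.292293 = 0.207528
  π_B·L_B = 0.29 × 0.250192 = 0.0725556
Marginal: 0.207528 + 0.0725556 = 0.280083
So the posterior for Species A is 0.207528 / 0.280083 ≈ 0.7409.

0.7409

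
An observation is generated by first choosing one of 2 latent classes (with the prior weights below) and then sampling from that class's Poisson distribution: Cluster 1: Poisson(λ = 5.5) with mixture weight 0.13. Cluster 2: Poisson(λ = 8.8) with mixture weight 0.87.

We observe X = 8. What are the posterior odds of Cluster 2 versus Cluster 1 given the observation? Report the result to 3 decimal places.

Posterior odds = (π_i f_i(x)) / (π_j f_j(x)); the normalising sum cancels.
Component likelihoods at x = 8:
  p_1 = 0.0848714
  p_2 = 0.134446
Odds = (0.87/0.13) × (0.134446/0.0848714) = 6.69231 × 1.58412 ≈ 10.601

10.601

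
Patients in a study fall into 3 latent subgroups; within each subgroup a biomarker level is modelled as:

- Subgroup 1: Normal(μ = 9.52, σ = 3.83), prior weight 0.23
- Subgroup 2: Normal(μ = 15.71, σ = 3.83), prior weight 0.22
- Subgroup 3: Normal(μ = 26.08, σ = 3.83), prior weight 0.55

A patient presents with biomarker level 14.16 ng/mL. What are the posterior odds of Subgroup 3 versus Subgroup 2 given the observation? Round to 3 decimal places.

Posterior odds = (w_i f_i(x)) / (w_j f_j(x)); the normalising sum cancels.
Normal densities:
  L_1 = 0.0500039
  L_2 = 0.0959724
  L_3 = 0.000821055
0.00045158 / 0.0211139 ≈ 0.021

0.021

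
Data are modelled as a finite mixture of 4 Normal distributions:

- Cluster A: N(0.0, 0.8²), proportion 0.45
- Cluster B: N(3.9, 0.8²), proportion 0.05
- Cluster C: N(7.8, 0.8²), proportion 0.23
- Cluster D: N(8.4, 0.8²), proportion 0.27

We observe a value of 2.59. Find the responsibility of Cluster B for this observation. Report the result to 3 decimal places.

Posterior ∝ prior × likelihood, so P(k | x) ∝ π_k f_k(x); normalise over all components.
Component likelihoods at x = 2.59:
  f_A = (1/(0.8·√(2π)))·exp(−(2.59−0.0)²/(2·0.8²)) = 0.498678·exp(-5.24070) = 0.00264126
  f_B = (1/(0.8·√(2π)))·exp(−(2.59−3.9)²/(2·0.8²)) = 0.498678·exp(-1.34070) = 0.130485
  f_C = (1/(0.8·√(2π)))·exp(−(2.59−7.8)²/(2·0.8²)) = 0.498678·exp(-21.20633) = 3.0763e-10
  f_D = (1/(0.8·√(2π)))·exp(−(2.59−8.4)²/(2·0.8²)) = 0.498678·exp(-26.37195) = 1.75641e-12
Weight by the priors:
  π_A·f_A = 0.45 × 0.00264126 = 0.00118857
  π_B·f_B = 0.05 × 0.130485 = 0.00652424
  π_C·f_C = 0.23 × 3.0763e-10 = 7.07549e-11
  π_D·f_D = 0.27 × 1.75641e-12 = 4.74231e-13
Normaliser: 0.00118857 + 0.00652424 + 7.07549e-11 + 4.74231e-13 = 0.00771281
P(Cluster B | x) = 0.00652424 / 0.00771281 ≈ 0.846

0.846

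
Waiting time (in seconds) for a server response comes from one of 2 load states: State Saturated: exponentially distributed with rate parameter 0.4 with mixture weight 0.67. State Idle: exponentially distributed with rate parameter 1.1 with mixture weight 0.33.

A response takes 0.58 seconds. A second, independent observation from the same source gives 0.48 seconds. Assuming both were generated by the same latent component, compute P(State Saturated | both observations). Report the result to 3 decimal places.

Posterior ∝ prior × likelihood, so P(k | x) ∝ π_k f_k(x); normalise over all components.
Since both observations come from the same component, the likelihood for component k is f_k(x₁)·f_k(x₂).
  L_Saturated = [0.4·e^(−0.4·0.58) = 0.4·e^(−0.2320) = 0.317178] × [0.330123] = 0.104708
  L_Idle = [1.1·e^(−1.1·0.58) = 1.1·e^(−0.6380) = 0.581183] × [0.648762] = 0.377049
Multiply by the mixture weights:
  π_Saturated·L_Saturated = 0.67 × 0.104708 = 0.0701542
  π_Idle·L_Idle = 0.33 × 0.377049 = 0.124426
Sum: 0.0701542 + 0.124426 = 0.19458
Responsibility of State Saturated: 0.0701542 / 0.19458 ≈ 0.361

0.361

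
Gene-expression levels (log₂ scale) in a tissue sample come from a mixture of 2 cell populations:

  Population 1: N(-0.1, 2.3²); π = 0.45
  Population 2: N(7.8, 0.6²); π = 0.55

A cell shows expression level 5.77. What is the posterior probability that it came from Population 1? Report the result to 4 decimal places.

0.7155

P(component k | x) = π_k·f_k(x) / marginal(x), where marginal(x) = Σ_j π_j·f_j(x).
Component likelihoods at x = 5.77:
  f_1 = (1/(2.3·√(2π)))·exp(−(5.77−-0.1)²/(2·2.3²)) = 0.173453·exp(-3.25680) = 0.00667996
  f_2 = (1/(0.6·√(2π)))·exp(−(5.77−7.8)²/(2·0.6²)) = 0.664904·exp(-5.72347) = 0.00217313
Unnormalised posteriors:
  π_1·f_1 = 0.45 × 0.00667996 = 0.00300598
  π_2·f_2 = 0.55 × 0.00217313 = 0.00119522
Evidence: 0.00300598 + 0.00119522 = 0.0042012
P(Population 1 | x) ≈ 0.7155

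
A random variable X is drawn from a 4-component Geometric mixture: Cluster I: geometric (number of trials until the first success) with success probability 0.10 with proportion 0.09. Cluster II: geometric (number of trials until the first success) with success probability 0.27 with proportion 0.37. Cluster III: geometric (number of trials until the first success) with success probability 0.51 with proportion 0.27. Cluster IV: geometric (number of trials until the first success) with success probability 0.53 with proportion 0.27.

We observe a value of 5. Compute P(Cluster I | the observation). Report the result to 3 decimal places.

P(component k | x) = π_k·f_k(x) / marginal(x), where marginal(x) = Σ_j π_j·f_j(x).
Component likelihoods at x = 5:
  p_I = 0.06561
  p_II = 0.0766753
  p_III = 0.0294005
  p_IV = 0.0258623
Multiply by the mixture weights:
  π_I·p_I = 0.09 × 0.06561 = 0.0059049
  π_II·p_II = 0.37 × 0.0766753 = 0.0283698
  π_III·p_III = 0.27 × 0.0294005 = 0.00793813
  π_IV·p_IV = 0.27 × 0.0258623 = 0.00698282
Marginal: 0.0059049 + 0.0283698 + 0.00793813 + 0.00698282 = 0.0491957
P(Cluster I | data) ≈ 0.120

0.120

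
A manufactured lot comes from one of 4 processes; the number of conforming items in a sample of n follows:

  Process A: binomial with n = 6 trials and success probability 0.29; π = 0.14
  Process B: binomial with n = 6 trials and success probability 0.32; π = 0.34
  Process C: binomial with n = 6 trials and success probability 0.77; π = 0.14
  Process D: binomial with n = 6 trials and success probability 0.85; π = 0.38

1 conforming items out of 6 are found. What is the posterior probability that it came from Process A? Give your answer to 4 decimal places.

Posterior ∝ prior × likelihood, so P(k | x) ∝ π_k f_k(x); normalise over all components.
Evaluate each component's likelihood at the observed value:
  p_A = 0.313936
  p_B = 0.279155
  p_C = 0.00297359
  p_D = 0.000387281
Multiply by the mixture weights:
  π_A·p_A = 0.14 × 0.313936 = 0.043951
  π_B·p_B = 0.34 × 0.279155 = 0.0949128
  π_C·p_C = 0.14 × 0.00297359 = 0.000416303
  π_D·p_D = 0.38 × 0.000387281 = 0.000147167
Denominator: 0.043951 + 0.0949128 + 0.000416303 + 0.000147167 = 0.139427
Responsibility of Process A: 0.043951 / 0.139427 ≈ 0.3152

0.3152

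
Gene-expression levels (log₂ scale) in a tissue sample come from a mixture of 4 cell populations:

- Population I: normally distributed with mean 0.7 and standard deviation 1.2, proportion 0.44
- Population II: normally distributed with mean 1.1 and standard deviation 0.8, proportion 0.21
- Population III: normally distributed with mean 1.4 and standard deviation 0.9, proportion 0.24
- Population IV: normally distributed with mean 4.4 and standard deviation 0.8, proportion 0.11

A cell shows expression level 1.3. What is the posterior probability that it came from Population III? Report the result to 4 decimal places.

Apply Bayes' rule: the posterior for each component is proportional to its prior times its likelihood at x.
Evaluate each component's likelihood at the observed value:
  L_I = 0.293388
  L_II = 0.483335
  L_III = 0.440541
  L_IV = 0.000273665
Multiply by the mixture weights:
  π_I·L_I = 0.44 × 0.293388 = 0.129091
  π_II·L_II = 0.21 × 0.483335 = 0.1015
  π_III·L_III = 0.24 × 0.440541 = 0.10573
  π_IV·L_IV = 0.11 × 0.000273665 = 3.01031e-05
Marginal: 0.129091 + 0.1015 + 0.10573 + 3.01031e-05 = 0.336351
So the posterior for Population III is 0.10573 / 0.336351 ≈ 0.3143.

0.3143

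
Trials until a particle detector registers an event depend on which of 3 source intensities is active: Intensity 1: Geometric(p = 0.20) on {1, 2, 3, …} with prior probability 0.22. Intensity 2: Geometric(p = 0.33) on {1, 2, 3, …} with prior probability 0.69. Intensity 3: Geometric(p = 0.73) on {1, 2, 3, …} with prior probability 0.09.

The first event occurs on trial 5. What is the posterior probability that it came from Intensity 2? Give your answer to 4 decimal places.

0.7141

Apply Bayes' rule: the posterior for each component is proportional to its prior times its likelihood at x.
Geometric probabilities:
  p_1 = 0.20·(1−0.20)^4 = 0.20·0.4096 = 0.08192
  p_2 = 0.33·(1−0.33)^4 = 0.33·0.201511 = 0.0664987
  p_3 = 0.73·(1−0.73)^4 = 0.73·0.00531441 = 0.00387952
Multiply by the mixture weights:
  π_1·p_1 = 0.22 × 0.08192 = 0.0180224
  π_2·p_2 = 0.69 × 0.0664987 = 0.0458841
  π_3·p_3 = 0.09 × 0.00387952 = 0.000349157
Sum: 0.0180224 + 0.0458841 + 0.000349157 = 0.0642557
Responsibility of Intensity 2: 0.0458841 / 0.0642557 ≈ 0.7141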